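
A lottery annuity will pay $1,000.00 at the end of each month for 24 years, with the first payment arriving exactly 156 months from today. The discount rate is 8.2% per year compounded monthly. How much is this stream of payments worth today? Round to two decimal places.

$43,762.22

Ordinary annuity of 288 payments, first payment at period 156.
Periodic rate r = 0.082/12 per month; n is counted in months.
The ordinary-annuity PV formula values the stream one period before the first payment (period 155); discount that back 155 periods:
PV₀ = 1,000 × [1 − (1+r)^−288] / r × (1+r)^−155 = $43,762.22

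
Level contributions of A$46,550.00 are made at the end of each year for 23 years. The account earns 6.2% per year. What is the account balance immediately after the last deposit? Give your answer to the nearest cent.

A$2,244,159.44

This is an ordinary annuity: 23 deposits of A$46,550.00 at the end of each year.
Periodic rate r = 0.062 per year.
FV = PMT × [((1+r)^n − 1)/r] = 46,550 × [(1+r)^23 − 1] / r = A$2,244,159.44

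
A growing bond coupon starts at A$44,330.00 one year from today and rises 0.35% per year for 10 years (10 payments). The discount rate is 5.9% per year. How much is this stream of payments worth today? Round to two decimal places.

A$332,488.66

Periodic rate r = 0.059 per year.
Growing ordinary annuity: PV = PMT₁ × [1 − ((1+g)/(1+r))^n] / (r − g) = 44,330 × [1 − ((1+0.0035)/(1+r))^10] / (r − 0.0035) = A$332,488.66.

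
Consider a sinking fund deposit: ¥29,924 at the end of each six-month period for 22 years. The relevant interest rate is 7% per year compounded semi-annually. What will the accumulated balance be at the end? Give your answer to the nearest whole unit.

¥3,029,456

This is an ordinary annuity: 44 deposits of ¥29,924 at the end of each six-month period.
Periodic rate r = 0.07/2 per half-year; n is counted in half-years.
FV = PMT × [((1+r)^n − 1)/r] = 29,924 × [(1+r)^44 − 1] / r = ¥3,029,456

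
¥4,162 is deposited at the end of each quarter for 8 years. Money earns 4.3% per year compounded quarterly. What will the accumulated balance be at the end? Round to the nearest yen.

¥157,959

This is an ordinary annuity: 32 deposits of ¥4,162 at the end of each quarter.
Periodic rate r = 0.043/4 per quarter; n is counted in quarters.
FV = PMT × [((1+r)^n − 1)/r] = 4,162 × [(1+r)^32 − 1] / r = ¥157,959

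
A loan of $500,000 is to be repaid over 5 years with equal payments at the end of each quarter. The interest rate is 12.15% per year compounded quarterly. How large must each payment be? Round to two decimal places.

$33,724.48

Level ordinary annuity; solve PV = PMT × [(1 − (1+r)^−n)/r] for PMT.
Periodic rate r = 0.1215/4 per quarter; n is counted in quarters.
With n = 20: PMT = 500,000 / ([(1 − (1+r)^−n)/r]) = $33,724.48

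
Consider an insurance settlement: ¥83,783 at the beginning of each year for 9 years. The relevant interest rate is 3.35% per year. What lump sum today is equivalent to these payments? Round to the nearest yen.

¥663,326

This is an annuity due: 9 payments of ¥83,783 at the beginning of each year.
Periodic rate r = 0.0335 per year.
PV = PMT × [(1 − (1+r)^−n)/r] × (1+r) = 83,783 × [1 − (1+r)^−9] / r × (1+r) = ¥663,326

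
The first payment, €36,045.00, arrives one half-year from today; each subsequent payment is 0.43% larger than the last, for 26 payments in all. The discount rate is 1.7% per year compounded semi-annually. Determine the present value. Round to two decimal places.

€882,469.47

Periodic rate r = 0.017/2 per half-year; n is counted in half-years.
Growing ordinary annuity: PV = PMT₁ × [1 − ((1+g)/(1+r))^n] / (r − g) = 36,045 × [1 − ((1+0.0043)/(1+r))^26] / (r − 0.0043) = €882,469.47.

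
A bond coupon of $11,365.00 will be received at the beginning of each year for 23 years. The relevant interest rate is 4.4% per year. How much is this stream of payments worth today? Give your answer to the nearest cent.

$169,497.81

This is an annuity due: 23 payments of $11,365.00 at the beginning of each year.
Periodic rate r = 0.044 per year.
PV = PMT × [(1 − (1+r)^−n)/r] × (1+r) = 11,365 × [1 − (1+r)^−23] / r × (1+r) = $169,497.81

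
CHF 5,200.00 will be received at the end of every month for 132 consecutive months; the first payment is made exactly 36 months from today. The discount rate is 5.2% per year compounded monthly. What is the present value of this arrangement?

CHF 448,592.02

Ordinary annuity of 132 payments, first payment at period 36.
Periodic rate r = 0.052/12 per month; n is counted in months.
The ordinary-annuity PV formula values the stream one period before the first payment (period 35); discount that back 35 periods:
PV₀ = 5,200 × [1 − (1+r)^−132] / r × (1+r)^−35 = CHF 448,592.02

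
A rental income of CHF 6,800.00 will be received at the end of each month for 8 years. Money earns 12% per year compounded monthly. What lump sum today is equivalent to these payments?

This is an ordinary annuity: 96 payments of CHF 6,800.00 at the end of each month.
Periodic rate r = 0.12/12 per month; n is counted in months.
PV = PMT × [(1 − (1+r)^−n)/r] = 6,800 × [1 − (1+r)^−96] / r = CHF 418,388.38

CHF 418,388.38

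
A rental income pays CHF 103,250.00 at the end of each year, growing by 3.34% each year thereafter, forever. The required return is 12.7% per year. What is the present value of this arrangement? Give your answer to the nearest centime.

CHF 1,103,098.29

Periodic rate r = 0.127 per year.
Growing perpetuity (Gordon): PV = PMT₁ / (r − g) = 103,250 / (r − 0.0334) = CHF 1,103,098.29.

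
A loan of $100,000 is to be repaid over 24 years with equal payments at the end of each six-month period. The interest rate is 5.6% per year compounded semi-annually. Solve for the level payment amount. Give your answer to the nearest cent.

$3,812.96

Level ordinary annuity; solve PV = PMT × [(1 − (1+r)^−n)/r] for PMT.
Periodic rate r = 0.056/2 per half-year; n is counted in half-years.
With n = 48: PMT = 100,000 / ([(1 − (1+r)^−n)/r]) = $3,812.96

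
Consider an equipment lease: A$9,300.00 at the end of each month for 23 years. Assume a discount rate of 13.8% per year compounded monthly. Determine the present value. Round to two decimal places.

This is an ordinary annuity: 276 payments of A$9,300.00 at the end of each month.
Periodic rate r = 0.138/12 per month; n is counted in months.
PV = PMT × [(1 − (1+r)^−n)/r] = 9,300 × [1 − (1+r)^−276] / r = A$774,244.78

A$774,244.78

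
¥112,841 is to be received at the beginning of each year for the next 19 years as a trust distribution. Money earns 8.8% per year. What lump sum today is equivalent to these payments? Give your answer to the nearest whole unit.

This is an annuity due: 19 payments of ¥112,841 at the beginning of each year.
Periodic rate r = 0.088 per year.
PV = PMT × [(1 − (1+r)^−n)/r] × (1+r) = 112,841 × [1 − (1+r)^−19] / r × (1+r) = ¥1,114,152

¥1,114,152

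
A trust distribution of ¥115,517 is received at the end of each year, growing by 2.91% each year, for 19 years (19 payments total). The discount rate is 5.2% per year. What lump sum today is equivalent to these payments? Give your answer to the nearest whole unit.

Periodic rate r = 0.052 per year.
Growing ordinary annuity: PV = PMT₁ × [1 − ((1+g)/(1+r))^n] / (r − g) = 115,517 × [1 − ((1+0.0291)/(1+r))^19] / (r − 0.0291) = ¥1,723,896.

¥1,723,896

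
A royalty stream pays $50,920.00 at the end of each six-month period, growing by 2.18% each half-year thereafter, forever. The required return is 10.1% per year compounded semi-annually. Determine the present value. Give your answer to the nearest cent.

$1,774,216.03

Periodic rate r = 0.101/2 per half-year.
Growing perpetuity (Gordon): PV = PMT₁ / (r − g) = 50,920 / (r − 0.0218) = $1,774,216.03.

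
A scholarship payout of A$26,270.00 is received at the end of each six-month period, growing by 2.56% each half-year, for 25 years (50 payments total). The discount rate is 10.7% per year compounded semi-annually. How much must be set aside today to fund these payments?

A$695,523.60

Periodic rate r = 0.107/2 per half-year; n is counted in half-years.
Growing ordinary annuity: PV = PMT₁ × [1 − ((1+g)/(1+r))^n] / (r − g) = 26,270 × [1 − ((1+0.0256)/(1+r))^50] / (r − 0.0256) = A$695,523.60.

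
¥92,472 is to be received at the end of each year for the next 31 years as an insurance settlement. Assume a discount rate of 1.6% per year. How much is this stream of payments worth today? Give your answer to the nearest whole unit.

This is an ordinary annuity: 31 payments of ¥92,472 at the end of each year.
Periodic rate r = 0.016 per year.
PV = PMT × [(1 − (1+r)^−n)/r] = 92,472 × [1 − (1+r)^−31] / r = ¥2,246,161

¥2,246,161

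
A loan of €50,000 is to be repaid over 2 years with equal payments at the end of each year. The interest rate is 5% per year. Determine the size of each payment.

€26,890.24

Level ordinary annuity; solve PV = PMT × [(1 − (1+r)^−n)/r] for PMT.
Periodic rate r = 0.05 per year.
With n = 2: PMT = 50,000 / ([(1 − (1+r)^−n)/r]) = €26,890.24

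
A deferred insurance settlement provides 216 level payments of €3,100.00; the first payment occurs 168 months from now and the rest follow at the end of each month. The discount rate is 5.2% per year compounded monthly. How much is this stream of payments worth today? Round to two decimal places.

€210,926.86

Ordinary annuity of 216 payments, first payment at period 168.
Periodic rate r = 0.052/12 per month; n is counted in months.
The ordinary-annuity PV formula values the stream one period before the first payment (period 167); discount that back 167 periods:
PV₀ = 3,100 × [1 − (1+r)^−216] / r × (1+r)^−167 = €210,926.86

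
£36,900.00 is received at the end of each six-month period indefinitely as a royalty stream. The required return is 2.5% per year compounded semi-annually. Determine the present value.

£2,952,000.00

Periodic rate r = 0.025/2 per half-year.
Level perpetuity: PV = PMT / r = 36,900 / (0.025/2) = £2,952,000.00.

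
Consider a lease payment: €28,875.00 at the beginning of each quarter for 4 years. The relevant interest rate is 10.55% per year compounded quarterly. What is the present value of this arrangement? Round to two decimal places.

This is an annuity due: 16 payments of €28,875.00 at the beginning of each quarter.
Periodic rate r = 0.1055/4 per quarter; n is counted in quarters.
PV = PMT × [(1 − (1+r)^−n)/r] × (1+r) = 28,875 × [1 − (1+r)^−16] / r × (1+r) = €382,797.64

€382,797.64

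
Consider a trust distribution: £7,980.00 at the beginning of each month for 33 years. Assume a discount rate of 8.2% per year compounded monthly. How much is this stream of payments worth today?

This is an annuity due: 396 payments of £7,980.00 at the beginning of each month.
Periodic rate r = 0.082/12 per month; n is counted in months.
PV = PMT × [(1 − (1+r)^−n)/r] × (1+r) = 7,980 × [1 − (1+r)^−396] / r × (1+r) = £1,096,512.10

£1,096,512.10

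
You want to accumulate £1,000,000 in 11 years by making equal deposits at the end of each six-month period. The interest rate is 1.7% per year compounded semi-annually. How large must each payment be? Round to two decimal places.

£41,529.28

Level ordinary annuity; solve FV = PMT × [((1+r)^n − 1)/r] for PMT.
Periodic rate r = 0.017/2 per half-year; n is counted in half-years.
With n = 22: PMT = 1,000,000 / ([((1+r)^n − 1)/r]) = £41,529.28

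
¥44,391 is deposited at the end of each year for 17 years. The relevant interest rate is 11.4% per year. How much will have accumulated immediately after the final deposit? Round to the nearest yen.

¥2,050,878

This is an ordinary annuity: 17 deposits of ¥44,391 at the end of each year.
Periodic rate r = 0.114 per year.
FV = PMT × [((1+r)^n − 1)/r] = 44,391 × [(1+r)^17 − 1] / r = ¥2,050,878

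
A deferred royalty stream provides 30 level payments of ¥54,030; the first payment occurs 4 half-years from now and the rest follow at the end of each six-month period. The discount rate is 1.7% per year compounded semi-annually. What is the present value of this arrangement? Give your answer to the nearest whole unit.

¥1,389,687

Ordinary annuity of 30 payments, first payment at period 4.
Periodic rate r = 0.017/2 per half-year; n is counted in half-years.
The ordinary-annuity PV formula values the stream one period before the first payment (period 3); discount that back 3 periods:
PV₀ = 54,030 × [1 − (1+r)^−30] / r × (1+r)^−3 = ¥1,389,687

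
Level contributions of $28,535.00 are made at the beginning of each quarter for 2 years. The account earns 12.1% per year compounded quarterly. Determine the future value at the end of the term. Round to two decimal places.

$261,650.56

This is an annuity due: 8 deposits of $28,535.00 at the beginning of each quarter.
Periodic rate r = 0.121/4 per quarter; n is counted in quarters.
FV = PMT × [((1+r)^n − 1)/r] × (1+r) = 28,535 × [(1+r)^8 − 1] / r × (1+r) = $261,650.56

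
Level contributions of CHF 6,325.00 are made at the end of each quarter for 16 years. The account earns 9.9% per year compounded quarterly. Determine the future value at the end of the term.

This is an ordinary annuity: 64 deposits of CHF 6,325.00 at the end of each quarter.
Periodic rate r = 0.099/4 per quarter; n is counted in quarters.
FV = PMT × [((1+r)^n − 1)/r] = 6,325 × [(1+r)^64 − 1] / r = CHF 966,335.97

CHF 966,335.97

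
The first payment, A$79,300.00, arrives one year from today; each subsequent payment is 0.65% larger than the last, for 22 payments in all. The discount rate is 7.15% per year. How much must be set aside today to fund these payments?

A$912,081.97

Periodic rate r = 0.0715 per year.
Growing ordinary annuity: PV = PMT₁ × [1 − ((1+g)/(1+r))^n] / (r − g) = 79,300 × [1 − ((1+0.0065)/(1+r))^22] / (r − 0.0065) = A$912,081.97.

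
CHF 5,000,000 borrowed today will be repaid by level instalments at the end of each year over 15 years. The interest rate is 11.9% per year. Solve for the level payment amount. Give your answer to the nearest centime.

CHF 730,205.29

Level ordinary annuity; solve PV = PMT × [(1 − (1+r)^−n)/r] for PMT.
Periodic rate r = 0.119 per year.
With n = 15: PMT = 5,000,000 / ([(1 − (1+r)^−n)/r]) = CHF 730,205.29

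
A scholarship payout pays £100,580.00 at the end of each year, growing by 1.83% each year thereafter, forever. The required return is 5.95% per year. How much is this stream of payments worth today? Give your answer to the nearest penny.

£2,441,262.14

Periodic rate r = 0.0595 per year.
Growing perpetuity (Gordon): PV = PMT₁ / (r − g) = 100,580 / (r − 0.0183) = £2,441,262.14.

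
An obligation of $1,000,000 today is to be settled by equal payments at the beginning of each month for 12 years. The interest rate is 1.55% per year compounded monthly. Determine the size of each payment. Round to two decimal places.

$7,604.94

Level annuity due; solve PV = PMT × [(1 − (1+r)^−n)/r] × (1+r) for PMT.
Periodic rate r = 0.0155/12 per month; n is counted in months.
With n = 144: PMT = 1,000,000 / ([(1 − (1+r)^−n)/r] × (1+r)) = $7,604.94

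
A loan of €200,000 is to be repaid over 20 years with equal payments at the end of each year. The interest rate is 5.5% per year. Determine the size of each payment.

€16,735.87

Level ordinary annuity; solve PV = PMT × [(1 − (1+r)^−n)/r] for PMT.
Periodic rate r = 0.055 per year.
With n = 20: PMT = 200,000 / ([(1 − (1+r)^−n)/r]) = €16,735.87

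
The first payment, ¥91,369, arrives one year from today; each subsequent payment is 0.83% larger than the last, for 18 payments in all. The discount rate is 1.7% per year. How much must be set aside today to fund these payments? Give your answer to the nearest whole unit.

Periodic rate r = 0.017 per year.
Growing ordinary annuity: PV = PMT₁ × [1 − ((1+g)/(1+r))^n] / (r − g) = 91,369 × [1 − ((1+0.0083)/(1+r))^18] / (r − 0.0083) = ¥1,504,758.

¥1,504,758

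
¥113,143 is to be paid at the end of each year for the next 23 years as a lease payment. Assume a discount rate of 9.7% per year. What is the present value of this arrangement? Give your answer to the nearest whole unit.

This is an ordinary annuity: 23 payments of ¥113,143 at the end of each year.
Periodic rate r = 0.097 per year.
PV = PMT × [(1 − (1+r)^−n)/r] = 113,143 × [1 − (1+r)^−23] / r = ¥1,027,714

¥1,027,714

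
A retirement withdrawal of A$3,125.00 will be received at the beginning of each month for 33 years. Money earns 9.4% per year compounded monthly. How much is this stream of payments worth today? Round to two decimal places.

A$383,765.02

This is an annuity due: 396 payments of A$3,125.00 at the beginning of each month.
Periodic rate r = 0.094/12 per month; n is counted in months.
PV = PMT × [(1 − (1+r)^−n)/r] × (1+r) = 3,125 × [1 − (1+r)^−396] / r × (1+r) = A$383,765.02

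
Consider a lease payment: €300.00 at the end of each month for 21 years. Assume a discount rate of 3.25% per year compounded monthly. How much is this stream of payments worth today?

€54,740.11

This is an ordinary annuity: 252 payments of €300.00 at the end of each month.
Periodic rate r = 0.0325/12 per month; n is counted in months.
PV = PMT × [(1 − (1+r)^−n)/r] = 300 × [1 − (1+r)^−252] / r = €54,740.11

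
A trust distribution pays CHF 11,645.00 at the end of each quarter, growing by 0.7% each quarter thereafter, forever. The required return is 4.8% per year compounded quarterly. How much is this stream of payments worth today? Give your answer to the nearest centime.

CHF 2,329,000.00

Periodic rate r = 0.048/4 per quarter.
Growing perpetuity (Gordon): PV = PMT₁ / (r − g) = 11,645 / (r − 0.007) = CHF 2,329,000.00.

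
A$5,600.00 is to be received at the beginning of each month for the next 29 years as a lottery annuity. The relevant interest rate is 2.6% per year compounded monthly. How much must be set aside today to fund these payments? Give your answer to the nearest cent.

A$1,370,574.22

This is an annuity due: 348 payments of A$5,600.00 at the beginning of each month.
Periodic rate r = 0.026/12 per month; n is counted in months.
PV = PMT × [(1 − (1+r)^−n)/r] × (1+r) = 5,600 × [1 − (1+r)^−348] / r × (1+r) = A$1,370,574.22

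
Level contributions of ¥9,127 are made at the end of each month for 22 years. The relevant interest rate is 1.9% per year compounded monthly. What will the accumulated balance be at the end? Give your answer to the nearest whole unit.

This is an ordinary annuity: 264 deposits of ¥9,127 at the end of each month.
Periodic rate r = 0.019/12 per month; n is counted in months.
FV = PMT × [((1+r)^n − 1)/r] = 9,127 × [(1+r)^264 − 1] / r = ¥2,988,383

¥2,988,383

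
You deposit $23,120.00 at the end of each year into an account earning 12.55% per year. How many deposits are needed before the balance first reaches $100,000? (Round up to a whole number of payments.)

4 payments

Periodic rate r = 0.1255 per year.
Ordinary annuity FV: 100,000 = 23,120 × [((1+r)^n − 1)/r].
(1+r)^n = 1 + 100,000 × r / 23,120, so n = ln(1 + 100,000·r/23,120) / ln(1+r) = 3.67.
Round up to a whole number of payments: n = 4.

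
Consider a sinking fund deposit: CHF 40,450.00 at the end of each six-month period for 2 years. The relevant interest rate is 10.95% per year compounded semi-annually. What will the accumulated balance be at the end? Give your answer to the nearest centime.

This is an ordinary annuity: 4 deposits of CHF 40,450.00 at the end of each six-month period.
Periodic rate r = 0.1095/2 per half-year; n is counted in half-years.
FV = PMT × [((1+r)^n − 1)/r] = 40,450 × [(1+r)^4 − 1] / r = CHF 175,579.47

CHF 175,579.47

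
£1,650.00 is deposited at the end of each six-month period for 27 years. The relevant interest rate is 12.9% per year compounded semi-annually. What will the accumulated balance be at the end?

This is an ordinary annuity: 54 deposits of £1,650.00 at the end of each six-month period.
Periodic rate r = 0.129/2 per half-year; n is counted in half-years.
FV = PMT × [((1+r)^n − 1)/r] = 1,650 × [(1+r)^54 − 1] / r = £722,226.73

£722,226.73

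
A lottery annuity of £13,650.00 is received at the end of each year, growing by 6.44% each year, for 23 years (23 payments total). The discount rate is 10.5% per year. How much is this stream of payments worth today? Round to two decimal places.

Periodic rate r = 0.105 per year.
Growing ordinary annuity: PV = PMT₁ × [1 − ((1+g)/(1+r))^n] / (r − g) = 13,650 × [1 − ((1+0.0644)/(1+r))^23] / (r − 0.0644) = £194,076.77.

£194,076.77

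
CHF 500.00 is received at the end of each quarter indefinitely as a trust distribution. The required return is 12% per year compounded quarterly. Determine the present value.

CHF 16,666.67

Periodic rate r = 0.12/4 per quarter.
Level perpetuity: PV = PMT / r = 500 / (0.12/4) = CHF 16,666.67.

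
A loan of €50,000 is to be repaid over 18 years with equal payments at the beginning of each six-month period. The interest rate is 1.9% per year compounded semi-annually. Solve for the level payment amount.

€1,630.93

Level annuity due; solve PV = PMT × [(1 − (1+r)^−n)/r] × (1+r) for PMT.
Periodic rate r = 0.019/2 per half-year; n is counted in half-years.
With n = 36: PMT = 50,000 / ([(1 − (1+r)^−n)/r] × (1+r)) = €1,630.93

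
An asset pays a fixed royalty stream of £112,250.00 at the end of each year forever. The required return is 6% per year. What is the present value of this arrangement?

£1,870,833.33

Periodic rate r = 0.06 per year.
Level perpetuity: PV = PMT / r = 112,250 / (0.06) = £1,870,833.33.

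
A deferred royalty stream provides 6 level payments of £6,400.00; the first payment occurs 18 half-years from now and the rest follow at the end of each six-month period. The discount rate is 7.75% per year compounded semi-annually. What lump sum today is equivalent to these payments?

£17,651.03

Ordinary annuity of 6 payments, first payment at period 18.
Periodic rate r = 0.0775/2 per half-year; n is counted in half-years.
The ordinary-annuity PV formula values the stream one period before the first payment (period 17); discount that back 17 periods:
PV₀ = 6,400 × [1 − (1+r)^−6] / r × (1+r)^−17 = £17,651.03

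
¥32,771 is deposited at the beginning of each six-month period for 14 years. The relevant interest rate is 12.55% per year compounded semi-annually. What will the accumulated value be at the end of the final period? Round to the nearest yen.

¥2,495,533

This is an annuity due: 28 deposits of ¥32,771 at the beginning of each six-month period.
Periodic rate r = 0.1255/2 per half-year; n is counted in half-years.
FV = PMT × [((1+r)^n − 1)/r] × (1+r) = 32,771 × [(1+r)^28 − 1] / r × (1+r) = ¥2,495,533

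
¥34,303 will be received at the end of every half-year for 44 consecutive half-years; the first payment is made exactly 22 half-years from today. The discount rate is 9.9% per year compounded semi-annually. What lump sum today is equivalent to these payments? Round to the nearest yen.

¥221,261

Ordinary annuity of 44 payments, first payment at period 22.
Periodic rate r = 0.099/2 per half-year; n is counted in half-years.
The ordinary-annuity PV formula values the stream one period before the first payment (period 21); discount that back 21 periods:
PV₀ = 34,303 × [1 − (1+r)^−44] / r × (1+r)^−21 = ¥221,261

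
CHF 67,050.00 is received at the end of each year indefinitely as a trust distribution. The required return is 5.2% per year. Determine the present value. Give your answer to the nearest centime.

Periodic rate r = 0.052 per year.
Level perpetuity: PV = PMT / r = 67,050 / (0.052) = CHF 1,289,423.08.

CHF 1,289,423.08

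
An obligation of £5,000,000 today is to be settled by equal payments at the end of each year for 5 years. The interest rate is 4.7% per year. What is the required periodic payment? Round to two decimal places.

£1,145,313.38

Level ordinary annuity; solve PV = PMT × [(1 − (1+r)^−n)/r] for PMT.
Periodic rate r = 0.047 per year.
With n = 5: PMT = 5,000,000 / ([(1 − (1+r)^−n)/r]) = £1,145,313.38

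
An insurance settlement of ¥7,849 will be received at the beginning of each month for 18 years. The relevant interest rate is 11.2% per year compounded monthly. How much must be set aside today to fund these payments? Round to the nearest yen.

This is an annuity due: 216 payments of ¥7,849 at the beginning of each month.
Periodic rate r = 0.112/12 per month; n is counted in months.
PV = PMT × [(1 − (1+r)^−n)/r] × (1+r) = 7,849 × [1 − (1+r)^−216] / r × (1+r) = ¥734,700

¥734,700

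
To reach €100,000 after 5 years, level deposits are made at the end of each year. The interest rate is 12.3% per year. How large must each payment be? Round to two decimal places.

Level ordinary annuity; solve FV = PMT × [((1+r)^n − 1)/r] for PMT.
Periodic rate r = 0.123 per year.
With n = 5: PMT = 100,000 / ([((1+r)^n − 1)/r]) = €15,647.44

€15,647.44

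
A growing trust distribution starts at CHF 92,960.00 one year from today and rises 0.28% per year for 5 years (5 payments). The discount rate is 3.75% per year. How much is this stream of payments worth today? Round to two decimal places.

Periodic rate r = 0.0375 per year.
Growing ordinary annuity: PV = PMT₁ × [1 − ((1+g)/(1+r))^n] / (r − g) = 92,960 × [1 − ((1+0.0028)/(1+r))^5] / (r − 0.0028) = CHF 419,018.21.

CHF 419,018.21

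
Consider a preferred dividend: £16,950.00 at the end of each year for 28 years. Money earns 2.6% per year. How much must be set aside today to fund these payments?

£334,184.28

This is an ordinary annuity: 28 payments of £16,950.00 at the end of each year.
Periodic rate r = 0.026 per year.
PV = PMT × [(1 − (1+r)^−n)/r] = 16,950 × [1 − (1+r)^−28] / r = £334,184.28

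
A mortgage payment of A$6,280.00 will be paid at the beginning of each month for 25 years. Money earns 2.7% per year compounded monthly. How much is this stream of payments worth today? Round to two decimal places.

A$1,372,001.09

This is an annuity due: 300 payments of A$6,280.00 at the beginning of each month.
Periodic rate r = 0.027/12 per month; n is counted in months.
PV = PMT × [(1 − (1+r)^−n)/r] × (1+r) = 6,280 × [1 − (1+r)^−300] / r × (1+r) = A$1,372,001.09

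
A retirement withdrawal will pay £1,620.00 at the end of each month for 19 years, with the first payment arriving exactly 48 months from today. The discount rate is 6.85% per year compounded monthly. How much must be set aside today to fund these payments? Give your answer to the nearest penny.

£157,860.99

Ordinary annuity of 228 payments, first payment at period 48.
Periodic rate r = 0.0685/12 per month; n is counted in months.
The ordinary-annuity PV formula values the stream one period before the first payment (period 47); discount that back 47 periods:
PV₀ = 1,620 × [1 − (1+r)^−228] / r × (1+r)^−47 = £157,860.99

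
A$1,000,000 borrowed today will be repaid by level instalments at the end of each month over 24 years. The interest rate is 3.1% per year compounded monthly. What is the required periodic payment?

Level ordinary annuity; solve PV = PMT × [(1 − (1+r)^−n)/r] for PMT.
Periodic rate r = 0.031/12 per month; n is counted in months.
With n = 288: PMT = 1,000,000 / ([(1 − (1+r)^−n)/r]) = A$4,926.88

A$4,926.88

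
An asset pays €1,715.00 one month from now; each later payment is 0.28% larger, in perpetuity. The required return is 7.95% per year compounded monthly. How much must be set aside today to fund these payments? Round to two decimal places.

€448,366.01

Periodic rate r = 0.0795/12 per month.
Growing perpetuity (Gordon): PV = PMT₁ / (r − g) = 1,715 / (r − 0.0028) = €448,366.01.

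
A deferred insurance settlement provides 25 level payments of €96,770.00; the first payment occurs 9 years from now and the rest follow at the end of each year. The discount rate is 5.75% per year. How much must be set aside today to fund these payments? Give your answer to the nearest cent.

€810,081.10

Ordinary annuity of 25 payments, first payment at period 9.
Periodic rate r = 0.0575 per year.
The ordinary-annuity PV formula values the stream one period before the first payment (period 8); discount that back 8 periods:
PV₀ = 96,770 × [1 − (1+r)^−25] / r × (1+r)^−8 = €810,081.10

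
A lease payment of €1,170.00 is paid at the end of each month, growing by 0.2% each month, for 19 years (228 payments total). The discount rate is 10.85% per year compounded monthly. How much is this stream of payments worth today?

Periodic rate r = 0.1085/12 per month; n is counted in months.
Growing ordinary annuity: PV = PMT₁ × [1 − ((1+g)/(1+r))^n] / (r − g) = 1,170 × [1 − ((1+0.002)/(1+r))^228] / (r − 0.002) = €132,496.79.

€132,496.79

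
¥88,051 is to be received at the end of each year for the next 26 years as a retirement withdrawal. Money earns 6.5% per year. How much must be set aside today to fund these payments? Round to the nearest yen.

¥1,091,161

This is an ordinary annuity: 26 payments of ¥88,051 at the end of each year.
Periodic rate r = 0.065 per year.
PV = PMT × [(1 − (1+r)^−n)/r] = 88,051 × [1 − (1+r)^−26] / r = ¥1,091,161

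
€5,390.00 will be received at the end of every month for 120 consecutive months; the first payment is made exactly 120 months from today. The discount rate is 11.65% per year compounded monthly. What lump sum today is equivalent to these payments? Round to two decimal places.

Ordinary annuity of 120 payments, first payment at period 120.
Periodic rate r = 0.1165/12 per month; n is counted in months.
The ordinary-annuity PV formula values the stream one period before the first payment (period 119); discount that back 119 periods:
PV₀ = 5,390 × [1 − (1+r)^−120] / r × (1+r)^−119 = €120,685.11

€120,685.11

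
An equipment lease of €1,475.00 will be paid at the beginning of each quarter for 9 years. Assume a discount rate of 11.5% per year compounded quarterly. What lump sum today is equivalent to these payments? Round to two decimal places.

This is an annuity due: 36 payments of €1,475.00 at the beginning of each quarter.
Periodic rate r = 0.115/4 per quarter; n is counted in quarters.
PV = PMT × [(1 − (1+r)^−n)/r] × (1+r) = 1,475 × [1 − (1+r)^−36] / r × (1+r) = €33,755.01

€33,755.01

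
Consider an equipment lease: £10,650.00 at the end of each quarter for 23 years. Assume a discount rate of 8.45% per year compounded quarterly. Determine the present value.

This is an ordinary annuity: 92 payments of £10,650.00 at the end of each quarter.
Periodic rate r = 0.0845/4 per quarter; n is counted in quarters.
PV = PMT × [(1 − (1+r)^−n)/r] = 10,650 × [1 − (1+r)^−92] / r = £430,471.57

£430,471.57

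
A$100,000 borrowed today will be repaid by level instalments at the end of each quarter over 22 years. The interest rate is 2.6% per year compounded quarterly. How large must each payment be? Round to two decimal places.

A$1,495.77

Level ordinary annuity; solve PV = PMT × [(1 − (1+r)^−n)/r] for PMT.
Periodic rate r = 0.026/4 per quarter; n is counted in quarters.
With n = 88: PMT = 100,000 / ([(1 − (1+r)^−n)/r]) = A$1,495.77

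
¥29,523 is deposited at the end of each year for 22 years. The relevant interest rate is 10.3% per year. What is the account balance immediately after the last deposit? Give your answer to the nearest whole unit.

This is an ordinary annuity: 22 deposits of ¥29,523 at the end of each year.
Periodic rate r = 0.103 per year.
FV = PMT × [((1+r)^n − 1)/r] = 29,523 × [(1+r)^22 − 1] / r = ¥2,190,703

¥2,190,703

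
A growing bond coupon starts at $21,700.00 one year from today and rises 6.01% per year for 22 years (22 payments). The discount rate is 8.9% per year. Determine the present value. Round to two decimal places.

Periodic rate r = 0.089 per year.
Growing ordinary annuity: PV = PMT₁ × [1 − ((1+g)/(1+r))^n] / (r − g) = 21,700 × [1 − ((1+0.0601)/(1+r))^22] / (r − 0.0601) = $335,357.52.

$335,357.52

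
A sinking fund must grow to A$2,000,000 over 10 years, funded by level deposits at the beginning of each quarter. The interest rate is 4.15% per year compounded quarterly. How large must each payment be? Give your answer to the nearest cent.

Level annuity due; solve FV = PMT × [((1+r)^n − 1)/r] × (1+r) for PMT.
Periodic rate r = 0.0415/4 per quarter; n is counted in quarters.
With n = 40: PMT = 2,000,000 / ([((1+r)^n − 1)/r] × (1+r)) = A$40,178.96

A$40,178.96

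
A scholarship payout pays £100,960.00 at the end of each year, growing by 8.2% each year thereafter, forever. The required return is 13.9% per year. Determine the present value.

£1,771,228.07

Periodic rate r = 0.139 per year.
Growing perpetuity (Gordon): PV = PMT₁ / (r − g) = 100,960 / (r − 0.082) = £1,771,228.07.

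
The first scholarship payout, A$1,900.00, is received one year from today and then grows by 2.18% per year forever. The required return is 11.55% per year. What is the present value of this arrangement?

A$20,277.48

Periodic rate r = 0.1155 per year.
Growing perpetuity (Gordon): PV = PMT₁ / (r − g) = 1,900 / (r − 0.0218) = A$20,277.48.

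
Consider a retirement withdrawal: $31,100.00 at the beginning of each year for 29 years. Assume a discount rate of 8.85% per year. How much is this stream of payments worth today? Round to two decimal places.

This is an annuity due: 29 payments of $31,100.00 at the beginning of each year.
Periodic rate r = 0.0885 per year.
PV = PMT × [(1 − (1+r)^−n)/r] × (1+r) = 31,100 × [1 − (1+r)^−29] / r × (1+r) = $349,806.92

$349,806.92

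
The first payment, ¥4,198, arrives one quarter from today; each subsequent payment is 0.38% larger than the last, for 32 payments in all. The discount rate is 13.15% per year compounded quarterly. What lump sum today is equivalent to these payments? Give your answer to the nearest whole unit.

¥86,482

Periodic rate r = 0.1315/4 per quarter; n is counted in quarters.
Growing ordinary annuity: PV = PMT₁ × [1 − ((1+g)/(1+r))^n] / (r − g) = 4,198 × [1 − ((1+0.0038)/(1+r))^32] / (r − 0.0038) = ¥86,482.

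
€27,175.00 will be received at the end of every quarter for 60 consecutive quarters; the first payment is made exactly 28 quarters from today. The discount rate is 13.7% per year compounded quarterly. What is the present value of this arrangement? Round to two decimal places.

€277,236.63

Ordinary annuity of 60 payments, first payment at period 28.
Periodic rate r = 0.137/4 per quarter; n is counted in quarters.
The ordinary-annuity PV formula values the stream one period before the first payment (period 27); discount that back 27 periods:
PV₀ = 27,175 × [1 − (1+r)^−60] / r × (1+r)^−27 = €277,236.63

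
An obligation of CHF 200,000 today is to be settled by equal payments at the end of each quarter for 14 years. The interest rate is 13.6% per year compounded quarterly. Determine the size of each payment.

CHF 8,035.57

Level ordinary annuity; solve PV = PMT × [(1 − (1+r)^−n)/r] for PMT.
Periodic rate r = 0.136/4 per quarter; n is counted in quarters.
With n = 56: PMT = 200,000 / ([(1 − (1+r)^−n)/r]) = CHF 8,035.57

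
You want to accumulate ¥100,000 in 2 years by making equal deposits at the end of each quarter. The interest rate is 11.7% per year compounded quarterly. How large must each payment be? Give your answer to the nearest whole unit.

¥11,276

Level ordinary annuity; solve FV = PMT × [((1+r)^n − 1)/r] for PMT.
Periodic rate r = 0.117/4 per quarter; n is counted in quarters.
With n = 8: PMT = 100,000 / ([((1+r)^n − 1)/r]) = ¥11,276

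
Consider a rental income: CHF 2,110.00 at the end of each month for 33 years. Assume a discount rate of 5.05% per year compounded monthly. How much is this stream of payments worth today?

This is an ordinary annuity: 396 payments of CHF 2,110.00 at the end of each month.
Periodic rate r = 0.0505/12 per month; n is counted in months.
PV = PMT × [(1 − (1+r)^−n)/r] = 2,110 × [1 − (1+r)^−396] / r = CHF 406,338.97

CHF 406,338.97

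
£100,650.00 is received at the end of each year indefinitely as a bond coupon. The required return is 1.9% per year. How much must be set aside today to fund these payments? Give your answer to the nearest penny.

£5,297,368.42

Periodic rate r = 0.019 per year.
Level perpetuity: PV = PMT / r = 100,650 / (0.019) = £5,297,368.42.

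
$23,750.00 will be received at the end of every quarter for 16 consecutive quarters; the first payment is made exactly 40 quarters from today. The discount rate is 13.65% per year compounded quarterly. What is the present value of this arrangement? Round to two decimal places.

$78,117.36

Ordinary annuity of 16 payments, first payment at period 40.
Periodic rate r = 0.1365/4 per quarter; n is counted in quarters.
The ordinary-annuity PV formula values the stream one period before the first payment (period 39); discount that back 39 periods:
PV₀ = 23,750 × [1 − (1+r)^−16] / r × (1+r)^−39 = $78,117.36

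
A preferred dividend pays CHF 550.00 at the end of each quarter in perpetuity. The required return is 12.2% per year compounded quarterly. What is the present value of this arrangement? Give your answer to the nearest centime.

CHF 18,032.79

Periodic rate r = 0.122/4 per quarter.
Level perpetuity: PV = PMT / r = 550 / (0.122/4) = CHF 18,032.79.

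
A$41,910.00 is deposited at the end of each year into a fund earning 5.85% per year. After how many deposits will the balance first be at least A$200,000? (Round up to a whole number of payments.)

Periodic rate r = 0.0585 per year.
Ordinary annuity FV: 200,000 = 41,910 × [((1+r)^n − 1)/r].
(1+r)^n = 1 + 200,000 × r / 41,910, so n = ln(1 + 200,000·r/41,910) / ln(1+r) = 4.33.
Round up to a whole number of payments: n = 5.

5 payments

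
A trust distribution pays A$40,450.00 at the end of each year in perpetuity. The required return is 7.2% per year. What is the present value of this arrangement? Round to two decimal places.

A$561,805.56

Periodic rate r = 0.072 per year.
Level perpetuity: PV = PMT / r = 40,450 / (0.072) = A$561,805.56.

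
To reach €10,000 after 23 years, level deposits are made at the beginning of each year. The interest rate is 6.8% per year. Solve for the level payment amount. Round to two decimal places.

Level annuity due; solve FV = PMT × [((1+r)^n − 1)/r] × (1+r) for PMT.
Periodic rate r = 0.068 per year.
With n = 23: PMT = 10,000 / ([((1+r)^n − 1)/r] × (1+r)) = €179.82

€179.82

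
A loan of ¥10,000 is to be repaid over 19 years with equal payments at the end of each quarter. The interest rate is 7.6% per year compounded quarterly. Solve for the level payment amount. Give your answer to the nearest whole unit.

Level ordinary annuity; solve PV = PMT × [(1 − (1+r)^−n)/r] for PMT.
Periodic rate r = 0.076/4 per quarter; n is counted in quarters.
With n = 76: PMT = 10,000 / ([(1 − (1+r)^−n)/r]) = ¥250

¥250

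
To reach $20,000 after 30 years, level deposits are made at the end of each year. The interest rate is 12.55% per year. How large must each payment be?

$74.47

Level ordinary annuity; solve FV = PMT × [((1+r)^n − 1)/r] for PMT.
Periodic rate r = 0.1255 per year.
With n = 30: PMT = 20,000 / ([((1+r)^n − 1)/r]) = $74.47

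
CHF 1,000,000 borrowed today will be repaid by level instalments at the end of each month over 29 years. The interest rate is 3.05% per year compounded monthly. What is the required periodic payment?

CHF 4,332.76

Level ordinary annuity; solve PV = PMT × [(1 − (1+r)^−n)/r] for PMT.
Periodic rate r = 0.0305/12 per month; n is counted in months.
With n = 348: PMT = 1,000,000 / ([(1 − (1+r)^−n)/r]) = CHF 4,332.76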